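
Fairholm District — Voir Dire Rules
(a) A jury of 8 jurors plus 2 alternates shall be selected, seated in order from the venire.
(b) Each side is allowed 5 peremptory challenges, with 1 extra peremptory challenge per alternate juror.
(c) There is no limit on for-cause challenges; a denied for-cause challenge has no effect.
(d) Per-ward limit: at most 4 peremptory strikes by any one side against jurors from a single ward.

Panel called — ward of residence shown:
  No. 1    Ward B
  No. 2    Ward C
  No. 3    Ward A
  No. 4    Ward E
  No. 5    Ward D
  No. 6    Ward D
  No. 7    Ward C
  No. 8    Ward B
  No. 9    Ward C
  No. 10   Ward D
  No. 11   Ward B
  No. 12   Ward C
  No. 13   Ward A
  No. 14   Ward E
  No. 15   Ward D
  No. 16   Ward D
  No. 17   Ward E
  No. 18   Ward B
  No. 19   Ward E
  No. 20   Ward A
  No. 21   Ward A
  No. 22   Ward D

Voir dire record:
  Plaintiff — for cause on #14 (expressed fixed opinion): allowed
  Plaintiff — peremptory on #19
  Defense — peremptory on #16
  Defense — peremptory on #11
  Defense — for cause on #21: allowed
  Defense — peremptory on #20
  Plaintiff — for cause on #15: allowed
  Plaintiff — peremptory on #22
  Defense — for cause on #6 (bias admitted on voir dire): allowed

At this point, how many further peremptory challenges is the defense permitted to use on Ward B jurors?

3

Defense peremptories so far: #16, #11, #20 — 3 of 7 used, 4 left overall.
Against Ward B: #11 — 1 used; per-ward cap 4 leaves 3.
Binding limit: min(4, 3) = 3.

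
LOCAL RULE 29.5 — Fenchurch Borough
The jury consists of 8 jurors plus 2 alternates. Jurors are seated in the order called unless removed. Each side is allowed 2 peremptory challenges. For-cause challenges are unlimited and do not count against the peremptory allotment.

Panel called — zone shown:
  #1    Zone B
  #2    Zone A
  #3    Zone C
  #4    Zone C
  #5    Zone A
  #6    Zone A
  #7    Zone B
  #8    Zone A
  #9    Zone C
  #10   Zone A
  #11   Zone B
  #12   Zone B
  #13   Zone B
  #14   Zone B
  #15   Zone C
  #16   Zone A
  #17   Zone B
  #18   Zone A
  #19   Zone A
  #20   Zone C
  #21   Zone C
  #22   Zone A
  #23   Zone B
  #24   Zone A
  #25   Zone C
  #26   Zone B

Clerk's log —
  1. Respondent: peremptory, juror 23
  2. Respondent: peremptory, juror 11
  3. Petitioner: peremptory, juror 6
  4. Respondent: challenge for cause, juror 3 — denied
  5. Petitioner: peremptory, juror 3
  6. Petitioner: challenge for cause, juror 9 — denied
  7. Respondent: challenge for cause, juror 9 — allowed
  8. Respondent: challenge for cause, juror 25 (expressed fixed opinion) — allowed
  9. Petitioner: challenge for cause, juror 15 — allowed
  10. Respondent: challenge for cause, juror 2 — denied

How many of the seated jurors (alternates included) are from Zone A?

Removed: #3, #6, #9, #11, #15, #23, #25.
Seated (10 incl. alternates): #1, #2, #4, #5, #7, #8, #10, #12, #13, #14.
Of those, in Zone A: #2, #5, #8, #10 → 4.

4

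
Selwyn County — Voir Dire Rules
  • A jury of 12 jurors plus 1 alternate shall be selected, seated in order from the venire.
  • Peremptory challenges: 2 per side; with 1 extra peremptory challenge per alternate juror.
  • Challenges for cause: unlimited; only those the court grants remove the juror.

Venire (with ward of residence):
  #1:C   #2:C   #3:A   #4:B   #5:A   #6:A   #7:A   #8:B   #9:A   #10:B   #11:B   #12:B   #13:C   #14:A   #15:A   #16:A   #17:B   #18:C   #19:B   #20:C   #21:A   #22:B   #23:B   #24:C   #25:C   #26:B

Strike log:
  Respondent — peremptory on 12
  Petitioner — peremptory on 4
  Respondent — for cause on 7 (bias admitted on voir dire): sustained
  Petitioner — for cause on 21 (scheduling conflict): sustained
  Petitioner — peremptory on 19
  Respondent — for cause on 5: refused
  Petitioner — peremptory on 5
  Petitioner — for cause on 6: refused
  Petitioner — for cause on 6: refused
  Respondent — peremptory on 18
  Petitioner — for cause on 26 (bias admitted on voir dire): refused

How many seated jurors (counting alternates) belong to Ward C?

Removed: #4, #5, #7, #12, #18, #19, #21.
Seated (13 incl. alternates): #1, #2, #3, #6, #8, #9, #10, #11, #13, #14, #15, #16, #17.
Of those, in Ward C: #1, #2, #13 → 3.

3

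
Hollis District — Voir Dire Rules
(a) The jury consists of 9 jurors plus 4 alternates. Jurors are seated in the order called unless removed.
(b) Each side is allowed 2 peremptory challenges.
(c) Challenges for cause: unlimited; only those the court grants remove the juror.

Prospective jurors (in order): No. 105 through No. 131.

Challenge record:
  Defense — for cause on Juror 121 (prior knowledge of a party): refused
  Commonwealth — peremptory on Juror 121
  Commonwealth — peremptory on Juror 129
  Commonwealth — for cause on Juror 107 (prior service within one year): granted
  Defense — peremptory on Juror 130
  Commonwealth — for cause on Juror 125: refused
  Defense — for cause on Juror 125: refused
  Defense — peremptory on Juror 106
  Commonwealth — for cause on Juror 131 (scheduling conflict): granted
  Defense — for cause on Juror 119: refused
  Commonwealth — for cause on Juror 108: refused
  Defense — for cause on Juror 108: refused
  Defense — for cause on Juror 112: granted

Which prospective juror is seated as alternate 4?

120

Removed: #106, #107, #112, #121, #129, #130, #131. (#108, #119, #125 stay — for-cause denied.)
Filling seats in venire order through position 13: #105, #108, #109, #110, #111, #113, #114, #115, #116, #117, #118, #119, #120.
So alternate 4 is #120.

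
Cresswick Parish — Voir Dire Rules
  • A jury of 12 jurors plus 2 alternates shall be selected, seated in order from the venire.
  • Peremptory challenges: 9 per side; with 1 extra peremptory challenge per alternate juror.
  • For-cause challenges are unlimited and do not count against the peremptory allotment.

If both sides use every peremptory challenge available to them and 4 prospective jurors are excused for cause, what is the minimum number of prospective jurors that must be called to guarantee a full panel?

40

Seats to fill: 12 + 2 alternates = 14.
Peremptories: 9 + 1×2 = 11 per side × 2 sides = 22.
For-cause removals: 4.
Minimum venire: 14 + 22 + 4 = 40.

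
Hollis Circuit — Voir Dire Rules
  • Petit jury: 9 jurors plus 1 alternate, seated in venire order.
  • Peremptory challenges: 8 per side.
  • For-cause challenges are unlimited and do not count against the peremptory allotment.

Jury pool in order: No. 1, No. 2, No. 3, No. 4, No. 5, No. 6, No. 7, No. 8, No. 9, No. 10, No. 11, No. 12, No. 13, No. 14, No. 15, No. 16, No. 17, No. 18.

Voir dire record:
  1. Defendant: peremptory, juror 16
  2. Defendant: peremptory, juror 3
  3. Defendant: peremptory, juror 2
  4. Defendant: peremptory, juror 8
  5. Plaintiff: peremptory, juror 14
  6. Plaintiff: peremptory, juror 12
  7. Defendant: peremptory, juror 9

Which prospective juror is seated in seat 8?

13

Removed: #2, #3, #8, #9, #12, #14, #16.
Seating in order: seats 1–9 → #1, #4, #5, #6, #7, #10, #11, #13, #15; alternates → #17.
So seat 8 is #13.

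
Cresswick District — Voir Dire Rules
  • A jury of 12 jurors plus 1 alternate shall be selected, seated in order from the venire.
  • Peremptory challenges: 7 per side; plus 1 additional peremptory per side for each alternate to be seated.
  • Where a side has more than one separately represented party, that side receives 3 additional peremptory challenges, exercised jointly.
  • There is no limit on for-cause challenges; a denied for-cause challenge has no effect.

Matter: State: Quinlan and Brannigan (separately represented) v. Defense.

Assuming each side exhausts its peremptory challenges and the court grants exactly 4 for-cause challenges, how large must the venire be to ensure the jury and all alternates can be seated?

Seats to fill: 12 + 1 alternates = 13.
Peremptories — State: 7 + 1×1 + 3 = 11; Defense: 7 + 1×1 = 8; total 19.
For-cause removals: 4.
Minimum venire: 13 + 19 + 4 = 36.

36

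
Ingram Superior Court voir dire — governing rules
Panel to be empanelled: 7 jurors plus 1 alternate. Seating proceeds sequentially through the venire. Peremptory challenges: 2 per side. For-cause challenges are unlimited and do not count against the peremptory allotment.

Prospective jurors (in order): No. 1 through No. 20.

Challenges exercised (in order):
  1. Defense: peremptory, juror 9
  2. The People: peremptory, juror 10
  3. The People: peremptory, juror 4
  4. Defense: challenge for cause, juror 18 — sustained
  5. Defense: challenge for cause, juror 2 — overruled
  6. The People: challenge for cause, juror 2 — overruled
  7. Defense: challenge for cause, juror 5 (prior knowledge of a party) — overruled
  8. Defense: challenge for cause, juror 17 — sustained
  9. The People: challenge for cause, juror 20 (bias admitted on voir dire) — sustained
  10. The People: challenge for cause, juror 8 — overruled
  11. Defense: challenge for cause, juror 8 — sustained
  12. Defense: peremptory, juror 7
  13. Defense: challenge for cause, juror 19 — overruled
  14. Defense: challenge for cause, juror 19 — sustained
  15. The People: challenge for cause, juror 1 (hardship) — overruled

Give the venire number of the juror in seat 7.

Removed: #4, #7, #8, #9, #10, #17, #18, #19, #20. (#1, #2, #5 stay — for-cause denied.)
Seating in order: seats 1–7 → #1, #2, #3, #5, #6, #11, #12; alternates → #13.
So seat 7 is #12.

12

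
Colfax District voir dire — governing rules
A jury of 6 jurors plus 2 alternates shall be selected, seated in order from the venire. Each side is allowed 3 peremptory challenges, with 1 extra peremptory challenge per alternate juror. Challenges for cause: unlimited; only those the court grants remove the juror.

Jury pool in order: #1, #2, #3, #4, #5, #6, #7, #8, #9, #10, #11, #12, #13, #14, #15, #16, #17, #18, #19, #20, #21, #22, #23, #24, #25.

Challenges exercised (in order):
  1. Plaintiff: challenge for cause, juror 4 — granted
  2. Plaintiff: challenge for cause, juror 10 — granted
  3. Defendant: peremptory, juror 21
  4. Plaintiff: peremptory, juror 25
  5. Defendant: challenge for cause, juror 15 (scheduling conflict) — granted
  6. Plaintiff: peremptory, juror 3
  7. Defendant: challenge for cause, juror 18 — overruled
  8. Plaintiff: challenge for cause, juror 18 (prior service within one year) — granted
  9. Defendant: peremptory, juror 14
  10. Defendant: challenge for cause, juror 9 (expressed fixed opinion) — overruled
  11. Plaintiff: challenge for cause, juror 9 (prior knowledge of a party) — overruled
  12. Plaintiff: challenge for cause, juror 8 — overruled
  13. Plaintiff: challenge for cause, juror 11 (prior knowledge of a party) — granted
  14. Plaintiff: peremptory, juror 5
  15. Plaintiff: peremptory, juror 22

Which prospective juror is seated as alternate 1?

12

Removed: #3, #4, #5, #10, #11, #14, #15, #18, #21, #22, #25. (#8, #9 stay — for-cause denied.)
Filling seats in venire order through position 7: #1, #2, #6, #7, #8, #9, #12.
So alternate 1 is #12.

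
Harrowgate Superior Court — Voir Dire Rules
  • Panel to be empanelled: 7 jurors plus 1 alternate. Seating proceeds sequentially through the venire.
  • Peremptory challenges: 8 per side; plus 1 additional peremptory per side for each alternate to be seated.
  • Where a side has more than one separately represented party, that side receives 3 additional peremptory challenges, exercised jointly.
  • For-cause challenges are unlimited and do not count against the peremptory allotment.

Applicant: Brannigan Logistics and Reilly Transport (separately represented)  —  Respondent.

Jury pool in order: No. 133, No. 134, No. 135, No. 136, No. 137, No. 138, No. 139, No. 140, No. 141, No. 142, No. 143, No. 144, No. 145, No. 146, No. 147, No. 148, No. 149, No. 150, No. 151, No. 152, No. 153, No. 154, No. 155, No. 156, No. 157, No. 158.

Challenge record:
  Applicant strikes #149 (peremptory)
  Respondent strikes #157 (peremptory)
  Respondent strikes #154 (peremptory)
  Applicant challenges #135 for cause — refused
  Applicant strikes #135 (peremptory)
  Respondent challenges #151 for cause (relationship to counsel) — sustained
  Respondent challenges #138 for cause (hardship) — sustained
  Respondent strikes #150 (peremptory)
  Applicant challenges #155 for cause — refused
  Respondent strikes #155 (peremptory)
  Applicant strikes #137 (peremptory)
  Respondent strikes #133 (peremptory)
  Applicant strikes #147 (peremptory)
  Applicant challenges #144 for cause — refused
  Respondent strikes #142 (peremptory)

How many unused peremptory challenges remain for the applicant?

8

Applicant allotment: 8 base + 1 × 1 alternate + 3 multi-party = 12.
Applicant peremptories used: #149, #135, #137, #147 — 4 (for-cause on #135, #155, #144 don't count).
Remaining: 12 − 4 = 8.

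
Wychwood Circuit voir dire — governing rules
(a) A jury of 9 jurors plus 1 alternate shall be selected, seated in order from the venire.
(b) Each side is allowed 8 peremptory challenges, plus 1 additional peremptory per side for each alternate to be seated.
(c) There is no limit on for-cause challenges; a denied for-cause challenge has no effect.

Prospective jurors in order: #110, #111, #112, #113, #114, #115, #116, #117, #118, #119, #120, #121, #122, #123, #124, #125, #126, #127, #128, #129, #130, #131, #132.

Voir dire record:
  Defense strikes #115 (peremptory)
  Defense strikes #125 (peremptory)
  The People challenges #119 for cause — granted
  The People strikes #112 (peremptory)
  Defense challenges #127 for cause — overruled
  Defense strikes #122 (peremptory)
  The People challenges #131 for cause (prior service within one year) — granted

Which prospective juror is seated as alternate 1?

Removed: #112, #115, #119, #122, #125, #131. (#127 stays — for-cause denied.)
Filling seats in venire order through position 10: #110, #111, #113, #114, #116, #117, #118, #120, #121, #123.
So alternate 1 is #123.

123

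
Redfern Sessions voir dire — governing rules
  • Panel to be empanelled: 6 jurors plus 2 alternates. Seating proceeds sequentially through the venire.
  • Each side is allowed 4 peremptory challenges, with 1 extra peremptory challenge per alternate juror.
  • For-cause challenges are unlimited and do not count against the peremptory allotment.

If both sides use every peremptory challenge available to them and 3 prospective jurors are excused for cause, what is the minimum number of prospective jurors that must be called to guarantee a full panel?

23

Seats to fill: 6 + 2 alternates = 8.
Peremptories: 4 + 1×2 = 6 per side × 2 sides = 12.
For-cause removals: 3.
Minimum venire: 8 + 12 + 3 = 23.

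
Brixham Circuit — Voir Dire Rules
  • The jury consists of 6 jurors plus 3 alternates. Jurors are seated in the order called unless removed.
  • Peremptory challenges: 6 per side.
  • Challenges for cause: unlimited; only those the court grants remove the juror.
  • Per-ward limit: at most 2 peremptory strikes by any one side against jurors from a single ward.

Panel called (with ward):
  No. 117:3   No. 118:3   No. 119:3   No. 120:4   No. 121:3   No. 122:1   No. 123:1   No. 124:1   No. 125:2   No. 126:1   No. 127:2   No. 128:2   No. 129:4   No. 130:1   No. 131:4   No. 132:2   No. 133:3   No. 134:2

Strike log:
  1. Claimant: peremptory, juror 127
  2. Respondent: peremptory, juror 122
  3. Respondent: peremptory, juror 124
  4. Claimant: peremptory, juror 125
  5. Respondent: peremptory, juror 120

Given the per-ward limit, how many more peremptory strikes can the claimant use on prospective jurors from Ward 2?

0

Claimant peremptories so far: #127, #125 — 2 of 6 used, 4 left overall.
Against Ward 2: #127, #125 — 2 used; per-ward cap 2 leaves 0.
Binding limit: min(4, 0) = 0.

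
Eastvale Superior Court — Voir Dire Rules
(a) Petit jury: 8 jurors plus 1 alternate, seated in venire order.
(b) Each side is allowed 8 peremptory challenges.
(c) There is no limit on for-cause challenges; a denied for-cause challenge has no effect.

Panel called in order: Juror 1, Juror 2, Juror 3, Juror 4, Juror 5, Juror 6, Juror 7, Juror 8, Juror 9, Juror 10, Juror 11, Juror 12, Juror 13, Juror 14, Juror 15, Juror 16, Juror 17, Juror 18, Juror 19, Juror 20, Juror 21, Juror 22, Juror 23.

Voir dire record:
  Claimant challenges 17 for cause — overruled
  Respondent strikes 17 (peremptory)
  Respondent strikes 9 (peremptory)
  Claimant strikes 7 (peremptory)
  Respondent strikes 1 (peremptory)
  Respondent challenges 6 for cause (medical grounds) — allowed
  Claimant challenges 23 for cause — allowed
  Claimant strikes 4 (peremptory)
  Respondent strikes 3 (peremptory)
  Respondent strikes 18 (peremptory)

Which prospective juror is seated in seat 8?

14

Removed: #1, #3, #4, #6, #7, #9, #17, #18, #23.
Seating in order: seats 1–8 → #2, #5, #8, #10, #11, #12, #13, #14; alternates → #15.
So seat 8 is #14.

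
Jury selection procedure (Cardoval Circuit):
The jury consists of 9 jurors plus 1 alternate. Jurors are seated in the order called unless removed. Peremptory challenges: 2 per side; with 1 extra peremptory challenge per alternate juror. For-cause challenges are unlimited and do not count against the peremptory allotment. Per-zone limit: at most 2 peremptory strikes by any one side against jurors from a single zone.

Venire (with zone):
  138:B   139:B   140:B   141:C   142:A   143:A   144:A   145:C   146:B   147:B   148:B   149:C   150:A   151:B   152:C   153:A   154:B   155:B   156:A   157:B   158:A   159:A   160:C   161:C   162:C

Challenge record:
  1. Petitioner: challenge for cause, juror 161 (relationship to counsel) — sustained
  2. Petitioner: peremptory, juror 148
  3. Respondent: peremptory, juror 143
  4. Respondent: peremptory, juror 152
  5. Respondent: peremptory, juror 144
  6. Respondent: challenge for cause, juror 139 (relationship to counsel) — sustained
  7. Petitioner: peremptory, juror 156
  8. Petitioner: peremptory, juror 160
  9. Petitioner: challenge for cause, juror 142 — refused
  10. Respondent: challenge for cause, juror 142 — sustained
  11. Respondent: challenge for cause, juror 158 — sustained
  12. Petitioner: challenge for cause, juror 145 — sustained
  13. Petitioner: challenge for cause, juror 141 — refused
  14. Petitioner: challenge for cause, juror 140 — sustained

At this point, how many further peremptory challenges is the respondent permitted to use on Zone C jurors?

Respondent peremptories so far: #143, #152, #144 — 3 of 3 used, 0 left overall.
Against Zone C: #152 — 1 used; per-zone cap 2 leaves 1.
Binding limit: min(0, 1) = 0.

0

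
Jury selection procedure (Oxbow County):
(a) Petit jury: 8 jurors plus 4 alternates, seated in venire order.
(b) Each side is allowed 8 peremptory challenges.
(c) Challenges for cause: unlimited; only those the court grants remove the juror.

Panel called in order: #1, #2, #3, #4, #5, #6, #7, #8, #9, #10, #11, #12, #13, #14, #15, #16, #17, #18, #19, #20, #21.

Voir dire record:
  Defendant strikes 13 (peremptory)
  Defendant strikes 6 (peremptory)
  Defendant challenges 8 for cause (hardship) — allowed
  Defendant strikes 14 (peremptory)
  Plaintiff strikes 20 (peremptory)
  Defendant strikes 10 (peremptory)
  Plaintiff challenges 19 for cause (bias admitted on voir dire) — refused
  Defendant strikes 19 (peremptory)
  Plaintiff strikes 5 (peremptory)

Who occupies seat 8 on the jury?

Removed: #5, #6, #8, #10, #13, #14, #19, #20.
Seating in order: seats 1–8 → #1, #2, #3, #4, #7, #9, #11, #12; alternates → #15, #16, #17, #18.
So seat 8 is #12.

12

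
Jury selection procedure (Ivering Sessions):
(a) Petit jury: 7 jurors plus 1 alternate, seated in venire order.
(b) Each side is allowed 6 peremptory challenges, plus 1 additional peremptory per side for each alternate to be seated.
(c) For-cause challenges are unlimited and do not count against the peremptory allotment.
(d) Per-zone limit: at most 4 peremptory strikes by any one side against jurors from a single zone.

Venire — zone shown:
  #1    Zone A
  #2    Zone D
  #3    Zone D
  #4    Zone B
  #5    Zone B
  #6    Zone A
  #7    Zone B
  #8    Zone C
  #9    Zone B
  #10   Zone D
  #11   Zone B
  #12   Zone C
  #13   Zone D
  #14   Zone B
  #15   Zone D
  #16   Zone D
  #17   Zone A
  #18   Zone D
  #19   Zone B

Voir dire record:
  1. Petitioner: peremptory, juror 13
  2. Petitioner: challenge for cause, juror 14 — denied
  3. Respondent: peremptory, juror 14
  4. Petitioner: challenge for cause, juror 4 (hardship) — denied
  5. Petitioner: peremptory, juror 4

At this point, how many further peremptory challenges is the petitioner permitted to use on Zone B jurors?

Petitioner peremptories so far: #13, #4 — 2 of 7 used, 5 left overall.
Against Zone B: #4 — 1 used; per-zone cap 4 leaves 3.
Binding limit: min(5, 3) = 3.

3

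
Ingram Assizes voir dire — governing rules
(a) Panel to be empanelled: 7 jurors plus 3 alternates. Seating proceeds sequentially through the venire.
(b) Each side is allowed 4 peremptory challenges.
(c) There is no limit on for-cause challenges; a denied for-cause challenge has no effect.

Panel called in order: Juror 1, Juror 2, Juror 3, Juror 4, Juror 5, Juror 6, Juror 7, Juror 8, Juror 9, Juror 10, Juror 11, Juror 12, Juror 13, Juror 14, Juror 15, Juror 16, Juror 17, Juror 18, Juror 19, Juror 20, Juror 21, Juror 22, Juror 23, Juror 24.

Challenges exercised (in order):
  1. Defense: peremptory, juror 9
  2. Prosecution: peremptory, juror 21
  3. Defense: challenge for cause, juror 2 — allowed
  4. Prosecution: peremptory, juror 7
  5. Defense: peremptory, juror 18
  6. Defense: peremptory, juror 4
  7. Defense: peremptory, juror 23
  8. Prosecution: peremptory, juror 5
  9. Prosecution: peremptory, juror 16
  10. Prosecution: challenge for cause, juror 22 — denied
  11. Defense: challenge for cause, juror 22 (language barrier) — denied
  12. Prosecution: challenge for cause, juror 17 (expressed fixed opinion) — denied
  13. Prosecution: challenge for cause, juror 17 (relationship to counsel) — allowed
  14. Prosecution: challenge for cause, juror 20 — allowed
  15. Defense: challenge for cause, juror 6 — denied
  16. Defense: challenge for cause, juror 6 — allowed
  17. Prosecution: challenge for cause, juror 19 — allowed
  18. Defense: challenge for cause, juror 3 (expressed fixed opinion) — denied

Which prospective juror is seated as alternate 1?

Removed: #2, #4, #5, #6, #7, #9, #16, #17, #18, #19, #20, #21, #23. (#3, #22 stay — for-cause denied.)
Seating in order: seats 1–7 → #1, #3, #8, #10, #11, #12, #13; alternates → #14, #15, #22.
So alternate 1 is #14.

14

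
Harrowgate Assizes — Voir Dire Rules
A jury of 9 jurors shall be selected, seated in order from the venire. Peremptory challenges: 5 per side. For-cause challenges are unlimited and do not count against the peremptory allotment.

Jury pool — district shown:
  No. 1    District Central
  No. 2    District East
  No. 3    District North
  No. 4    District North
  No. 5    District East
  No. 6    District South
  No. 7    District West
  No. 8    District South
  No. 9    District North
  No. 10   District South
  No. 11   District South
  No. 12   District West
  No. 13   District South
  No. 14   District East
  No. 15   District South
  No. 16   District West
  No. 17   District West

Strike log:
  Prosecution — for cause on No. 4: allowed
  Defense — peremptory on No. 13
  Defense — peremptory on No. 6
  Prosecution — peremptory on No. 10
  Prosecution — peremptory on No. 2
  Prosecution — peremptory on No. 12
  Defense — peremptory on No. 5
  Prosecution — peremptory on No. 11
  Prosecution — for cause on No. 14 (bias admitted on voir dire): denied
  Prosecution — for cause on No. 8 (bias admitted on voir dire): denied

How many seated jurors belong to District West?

3

Removed: #2, #4, #5, #6, #10, #11, #12, #13.
Seated jurors 1–9: #1, #3, #7, #8, #9, #14, #15, #16, #17.
Of those, in District West: #7, #16, #17 → 3.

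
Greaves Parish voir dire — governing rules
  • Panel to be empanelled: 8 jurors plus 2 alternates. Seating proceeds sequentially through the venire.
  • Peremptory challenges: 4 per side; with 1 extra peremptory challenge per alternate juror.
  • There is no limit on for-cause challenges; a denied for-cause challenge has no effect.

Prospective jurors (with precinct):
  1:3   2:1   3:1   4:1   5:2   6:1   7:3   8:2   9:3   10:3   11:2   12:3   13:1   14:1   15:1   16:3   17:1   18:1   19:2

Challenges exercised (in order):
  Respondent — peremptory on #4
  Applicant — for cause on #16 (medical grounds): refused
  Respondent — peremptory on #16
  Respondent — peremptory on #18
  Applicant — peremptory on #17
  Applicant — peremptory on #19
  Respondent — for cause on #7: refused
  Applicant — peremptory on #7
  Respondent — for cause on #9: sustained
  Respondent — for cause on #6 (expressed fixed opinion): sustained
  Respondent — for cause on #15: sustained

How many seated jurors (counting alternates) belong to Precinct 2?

Removed: #4, #6, #7, #9, #15, #16, #17, #18, #19.
Seated (10 incl. alternates): #1, #2, #3, #5, #8, #10, #11, #12, #13, #14.
Of those, in Precinct 2: #5, #8, #11 → 3.

3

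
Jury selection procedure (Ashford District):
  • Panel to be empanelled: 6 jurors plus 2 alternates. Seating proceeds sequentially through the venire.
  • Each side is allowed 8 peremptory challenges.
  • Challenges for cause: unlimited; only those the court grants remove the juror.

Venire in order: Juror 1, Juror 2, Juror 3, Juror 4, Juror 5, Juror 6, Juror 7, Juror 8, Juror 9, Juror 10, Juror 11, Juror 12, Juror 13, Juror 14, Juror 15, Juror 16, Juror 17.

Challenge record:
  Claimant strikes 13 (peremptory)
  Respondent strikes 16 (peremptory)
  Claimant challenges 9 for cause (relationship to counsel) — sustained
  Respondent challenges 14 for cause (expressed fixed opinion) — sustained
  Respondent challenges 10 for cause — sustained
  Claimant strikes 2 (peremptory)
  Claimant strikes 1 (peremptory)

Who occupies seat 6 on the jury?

8

Removed: #1, #2, #9, #10, #13, #14, #16.
Filling seats in venire order through position 6: #3, #4, #5, #6, #7, #8.
So seat 6 is #8.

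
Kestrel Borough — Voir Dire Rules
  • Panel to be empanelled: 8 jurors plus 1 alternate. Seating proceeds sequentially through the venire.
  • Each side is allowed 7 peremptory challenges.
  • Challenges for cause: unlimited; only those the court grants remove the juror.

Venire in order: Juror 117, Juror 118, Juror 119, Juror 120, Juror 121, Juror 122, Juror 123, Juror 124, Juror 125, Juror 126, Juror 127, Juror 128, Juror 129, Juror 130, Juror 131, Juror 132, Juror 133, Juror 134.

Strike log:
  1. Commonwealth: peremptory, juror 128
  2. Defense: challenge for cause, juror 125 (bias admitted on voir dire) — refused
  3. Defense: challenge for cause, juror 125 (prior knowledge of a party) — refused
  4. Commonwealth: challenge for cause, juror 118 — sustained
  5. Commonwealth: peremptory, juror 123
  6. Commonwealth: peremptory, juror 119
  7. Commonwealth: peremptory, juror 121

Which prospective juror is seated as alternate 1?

Removed: #118, #119, #121, #123, #128. (#125 stays — for-cause denied.)
Seating in order: seats 1–8 → #117, #120, #122, #124, #125, #126, #127, #129; alternates → #130.
So alternate 1 is #130.

130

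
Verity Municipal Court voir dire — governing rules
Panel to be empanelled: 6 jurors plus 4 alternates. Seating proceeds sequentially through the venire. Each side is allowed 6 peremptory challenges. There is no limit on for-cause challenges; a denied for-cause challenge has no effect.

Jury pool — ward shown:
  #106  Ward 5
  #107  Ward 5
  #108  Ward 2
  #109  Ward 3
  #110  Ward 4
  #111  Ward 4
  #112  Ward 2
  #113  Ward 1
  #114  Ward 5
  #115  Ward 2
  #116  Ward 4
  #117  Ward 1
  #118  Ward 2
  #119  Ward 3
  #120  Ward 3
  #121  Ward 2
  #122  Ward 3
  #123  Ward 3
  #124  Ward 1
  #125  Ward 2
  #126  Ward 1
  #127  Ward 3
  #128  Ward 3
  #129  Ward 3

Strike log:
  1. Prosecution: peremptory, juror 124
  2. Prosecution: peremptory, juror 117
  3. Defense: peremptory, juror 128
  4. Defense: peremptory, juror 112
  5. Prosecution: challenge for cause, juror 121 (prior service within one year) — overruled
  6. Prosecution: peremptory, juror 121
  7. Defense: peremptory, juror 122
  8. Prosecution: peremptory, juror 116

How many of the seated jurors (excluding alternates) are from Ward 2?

1

Removed: #112, #116, #117, #121, #122, #124, #128.
Seated jurors 1–6: #106, #107, #108, #109, #110, #111 (alternates #113, #114, #115, #118 not counted).
Of those, in Ward 2: #108 → 1.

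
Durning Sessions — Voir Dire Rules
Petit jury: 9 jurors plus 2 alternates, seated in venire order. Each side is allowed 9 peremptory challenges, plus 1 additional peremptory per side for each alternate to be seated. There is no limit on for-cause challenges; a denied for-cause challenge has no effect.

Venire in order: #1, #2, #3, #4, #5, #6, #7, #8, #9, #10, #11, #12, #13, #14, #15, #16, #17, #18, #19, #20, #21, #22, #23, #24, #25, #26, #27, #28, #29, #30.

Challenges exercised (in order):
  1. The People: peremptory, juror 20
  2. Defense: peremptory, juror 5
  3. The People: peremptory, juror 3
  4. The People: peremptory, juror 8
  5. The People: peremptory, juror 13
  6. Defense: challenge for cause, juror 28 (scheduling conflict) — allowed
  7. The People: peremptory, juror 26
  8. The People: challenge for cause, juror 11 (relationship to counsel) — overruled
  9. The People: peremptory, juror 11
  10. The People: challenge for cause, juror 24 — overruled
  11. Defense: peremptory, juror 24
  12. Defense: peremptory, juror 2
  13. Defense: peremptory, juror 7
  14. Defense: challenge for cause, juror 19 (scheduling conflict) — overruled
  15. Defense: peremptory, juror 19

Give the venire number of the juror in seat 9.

16

Removed: #2, #3, #5, #7, #8, #11, #13, #19, #20, #24, #26, #28.
Seating in order: seats 1–9 → #1, #4, #6, #9, #10, #12, #14, #15, #16; alternates → #17, #18.
So seat 9 is #16.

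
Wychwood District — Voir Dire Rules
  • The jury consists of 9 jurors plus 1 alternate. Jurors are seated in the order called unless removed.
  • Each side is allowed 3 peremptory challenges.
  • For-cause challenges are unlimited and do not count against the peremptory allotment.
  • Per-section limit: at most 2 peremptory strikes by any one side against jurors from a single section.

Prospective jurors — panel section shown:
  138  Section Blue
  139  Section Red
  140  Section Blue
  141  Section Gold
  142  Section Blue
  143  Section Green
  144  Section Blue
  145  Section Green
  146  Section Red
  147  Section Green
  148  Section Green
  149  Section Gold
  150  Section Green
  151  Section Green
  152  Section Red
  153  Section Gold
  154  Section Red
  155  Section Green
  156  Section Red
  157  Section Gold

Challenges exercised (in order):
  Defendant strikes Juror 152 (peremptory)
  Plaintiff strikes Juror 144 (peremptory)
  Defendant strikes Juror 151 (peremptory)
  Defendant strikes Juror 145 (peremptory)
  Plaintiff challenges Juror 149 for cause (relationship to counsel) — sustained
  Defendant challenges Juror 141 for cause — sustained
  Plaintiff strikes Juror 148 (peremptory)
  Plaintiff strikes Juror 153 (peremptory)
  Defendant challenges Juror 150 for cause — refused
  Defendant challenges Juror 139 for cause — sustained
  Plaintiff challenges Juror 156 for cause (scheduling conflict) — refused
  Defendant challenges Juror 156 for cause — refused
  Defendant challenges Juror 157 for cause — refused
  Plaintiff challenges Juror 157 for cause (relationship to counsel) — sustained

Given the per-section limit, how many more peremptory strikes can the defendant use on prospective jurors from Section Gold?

Defendant peremptories so far: #152, #151, #145 — 3 of 3 used, 0 left overall.
Against Section Gold: none yet — per-section cap 2 leaves 2.
Binding limit: min(0, 2) = 0.

0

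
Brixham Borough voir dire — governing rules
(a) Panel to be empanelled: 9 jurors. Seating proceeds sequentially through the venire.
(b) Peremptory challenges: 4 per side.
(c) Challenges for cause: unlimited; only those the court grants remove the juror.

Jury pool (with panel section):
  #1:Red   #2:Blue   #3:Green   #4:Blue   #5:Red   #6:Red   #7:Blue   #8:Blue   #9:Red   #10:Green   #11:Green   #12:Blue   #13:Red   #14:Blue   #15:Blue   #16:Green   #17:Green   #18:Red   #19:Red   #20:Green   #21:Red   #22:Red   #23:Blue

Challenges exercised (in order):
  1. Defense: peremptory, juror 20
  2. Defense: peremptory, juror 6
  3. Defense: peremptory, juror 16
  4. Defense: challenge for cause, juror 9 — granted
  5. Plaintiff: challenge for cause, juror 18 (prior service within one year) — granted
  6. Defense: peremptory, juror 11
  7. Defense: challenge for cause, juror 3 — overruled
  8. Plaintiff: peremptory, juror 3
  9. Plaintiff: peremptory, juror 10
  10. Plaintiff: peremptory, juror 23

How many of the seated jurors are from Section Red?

3

Removed: #3, #6, #9, #10, #11, #16, #18, #20, #23.
Seated jurors 1–9: #1, #2, #4, #5, #7, #8, #12, #13, #14.
Of those, in Section Red: #1, #5, #13 → 3.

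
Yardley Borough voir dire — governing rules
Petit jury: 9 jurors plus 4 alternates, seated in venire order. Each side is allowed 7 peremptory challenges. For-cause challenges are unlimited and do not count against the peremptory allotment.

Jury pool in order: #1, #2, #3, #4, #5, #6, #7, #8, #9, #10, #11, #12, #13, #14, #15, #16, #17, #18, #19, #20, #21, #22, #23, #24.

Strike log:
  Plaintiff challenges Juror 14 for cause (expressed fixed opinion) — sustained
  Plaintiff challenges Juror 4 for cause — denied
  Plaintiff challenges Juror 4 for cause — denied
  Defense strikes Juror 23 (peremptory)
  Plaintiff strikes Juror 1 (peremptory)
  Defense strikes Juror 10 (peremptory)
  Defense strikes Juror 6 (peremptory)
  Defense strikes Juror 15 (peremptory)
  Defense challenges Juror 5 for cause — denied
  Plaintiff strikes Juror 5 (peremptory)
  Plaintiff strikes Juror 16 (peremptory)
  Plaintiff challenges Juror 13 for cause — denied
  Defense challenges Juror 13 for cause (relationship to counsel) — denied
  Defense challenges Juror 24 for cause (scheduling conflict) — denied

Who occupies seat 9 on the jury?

Removed: #1, #5, #6, #10, #14, #15, #16, #23. (#4, #13, #24 stay — for-cause denied.)
Filling seats in venire order through position 9: #2, #3, #4, #7, #8, #9, #11, #12, #13.
So seat 9 is #13.

13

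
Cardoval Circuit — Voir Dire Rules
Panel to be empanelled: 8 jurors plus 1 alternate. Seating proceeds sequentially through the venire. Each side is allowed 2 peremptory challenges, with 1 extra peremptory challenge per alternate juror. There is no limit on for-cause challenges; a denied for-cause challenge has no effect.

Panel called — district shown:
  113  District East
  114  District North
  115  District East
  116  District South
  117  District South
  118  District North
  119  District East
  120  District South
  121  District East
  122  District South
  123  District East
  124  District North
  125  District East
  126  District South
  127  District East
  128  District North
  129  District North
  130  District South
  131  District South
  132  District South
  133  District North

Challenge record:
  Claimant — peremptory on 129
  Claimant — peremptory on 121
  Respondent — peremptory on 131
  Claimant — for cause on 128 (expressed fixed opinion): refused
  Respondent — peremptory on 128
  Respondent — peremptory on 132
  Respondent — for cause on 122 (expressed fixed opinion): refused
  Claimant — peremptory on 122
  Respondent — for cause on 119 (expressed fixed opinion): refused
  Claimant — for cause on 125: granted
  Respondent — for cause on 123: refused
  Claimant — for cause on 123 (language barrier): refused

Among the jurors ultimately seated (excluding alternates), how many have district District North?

2

Removed: #121, #122, #125, #128, #129, #131, #132.
Seated jurors 1–8: #113, #114, #115, #116, #117, #118, #119, #120 (alternates #123 not counted).
Of those, in District North: #114, #118 → 2.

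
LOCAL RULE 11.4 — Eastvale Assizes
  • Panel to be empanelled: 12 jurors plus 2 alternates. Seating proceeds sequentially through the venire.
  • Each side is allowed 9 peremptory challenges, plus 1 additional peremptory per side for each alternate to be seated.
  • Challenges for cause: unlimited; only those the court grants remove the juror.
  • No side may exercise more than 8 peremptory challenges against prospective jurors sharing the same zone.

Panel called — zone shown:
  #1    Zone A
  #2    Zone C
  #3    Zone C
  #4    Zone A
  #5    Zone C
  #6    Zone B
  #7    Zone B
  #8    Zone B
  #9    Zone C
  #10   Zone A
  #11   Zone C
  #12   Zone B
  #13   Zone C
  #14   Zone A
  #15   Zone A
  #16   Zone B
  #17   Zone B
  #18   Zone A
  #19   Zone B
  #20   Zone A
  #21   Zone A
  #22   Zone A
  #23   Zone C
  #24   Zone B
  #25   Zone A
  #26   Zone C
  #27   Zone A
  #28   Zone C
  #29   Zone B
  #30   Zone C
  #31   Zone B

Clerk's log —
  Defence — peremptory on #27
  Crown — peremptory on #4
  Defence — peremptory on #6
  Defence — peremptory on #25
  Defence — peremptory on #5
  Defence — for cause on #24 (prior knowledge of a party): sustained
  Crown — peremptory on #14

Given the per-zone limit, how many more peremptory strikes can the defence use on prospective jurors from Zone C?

7

Defence peremptories so far: #27, #6, #25, #5 — 4 of 11 used, 7 left overall.
Against Zone C: #5 — 1 used; per-zone cap 8 leaves 7.
Binding limit: min(7, 7) = 7.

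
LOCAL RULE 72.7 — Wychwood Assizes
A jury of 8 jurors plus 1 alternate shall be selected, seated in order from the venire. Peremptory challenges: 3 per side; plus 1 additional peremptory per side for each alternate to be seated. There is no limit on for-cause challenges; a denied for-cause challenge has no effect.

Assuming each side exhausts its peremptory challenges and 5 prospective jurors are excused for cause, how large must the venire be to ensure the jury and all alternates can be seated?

Seats to fill: 8 + 1 alternates = 9.
Peremptories: 3 + 1×1 = 4 per side × 2 sides = 8.
For-cause removals: 5.
Minimum venire: 9 + 8 + 5 = 22.

22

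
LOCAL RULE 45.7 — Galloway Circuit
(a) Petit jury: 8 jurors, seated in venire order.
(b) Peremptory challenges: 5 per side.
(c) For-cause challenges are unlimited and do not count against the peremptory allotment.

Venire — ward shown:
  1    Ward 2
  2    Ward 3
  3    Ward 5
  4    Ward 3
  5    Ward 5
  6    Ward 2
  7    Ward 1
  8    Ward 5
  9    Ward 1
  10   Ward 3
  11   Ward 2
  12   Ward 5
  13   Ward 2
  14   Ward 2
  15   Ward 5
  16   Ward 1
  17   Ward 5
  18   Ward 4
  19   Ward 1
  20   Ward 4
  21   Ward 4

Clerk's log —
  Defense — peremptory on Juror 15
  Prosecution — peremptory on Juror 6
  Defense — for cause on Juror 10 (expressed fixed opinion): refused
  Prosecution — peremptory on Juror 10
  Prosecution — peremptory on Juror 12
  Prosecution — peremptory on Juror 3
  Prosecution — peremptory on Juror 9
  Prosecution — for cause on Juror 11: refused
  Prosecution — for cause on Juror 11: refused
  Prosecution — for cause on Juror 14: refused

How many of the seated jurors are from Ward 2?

3

Removed: #3, #6, #9, #10, #12, #15.
Seated jurors 1–8: #1, #2, #4, #5, #7, #8, #11, #13.
Of those, in Ward 2: #1, #11, #13 → 3.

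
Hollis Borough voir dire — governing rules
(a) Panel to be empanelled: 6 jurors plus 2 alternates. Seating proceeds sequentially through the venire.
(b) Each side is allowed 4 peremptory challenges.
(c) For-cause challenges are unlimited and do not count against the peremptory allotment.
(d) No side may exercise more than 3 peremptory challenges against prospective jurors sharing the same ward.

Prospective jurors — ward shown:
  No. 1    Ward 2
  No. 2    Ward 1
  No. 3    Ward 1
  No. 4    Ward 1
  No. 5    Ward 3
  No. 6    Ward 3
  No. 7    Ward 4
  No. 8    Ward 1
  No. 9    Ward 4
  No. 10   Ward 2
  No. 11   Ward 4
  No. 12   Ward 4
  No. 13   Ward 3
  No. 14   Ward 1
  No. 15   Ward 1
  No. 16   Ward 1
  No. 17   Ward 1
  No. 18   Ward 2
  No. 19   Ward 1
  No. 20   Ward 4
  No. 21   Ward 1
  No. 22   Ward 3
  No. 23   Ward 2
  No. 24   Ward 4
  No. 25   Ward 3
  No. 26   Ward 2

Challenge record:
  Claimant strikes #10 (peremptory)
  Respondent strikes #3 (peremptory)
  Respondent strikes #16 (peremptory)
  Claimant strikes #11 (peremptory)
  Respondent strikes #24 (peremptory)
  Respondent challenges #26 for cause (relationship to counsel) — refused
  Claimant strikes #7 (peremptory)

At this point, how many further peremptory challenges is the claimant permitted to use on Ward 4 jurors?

1

Claimant peremptories so far: #10, #11, #7 — 3 of 4 used, 1 left overall.
Against Ward 4: #11, #7 — 2 used; per-ward cap 3 leaves 1.
Binding limit: min(1, 1) = 1.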